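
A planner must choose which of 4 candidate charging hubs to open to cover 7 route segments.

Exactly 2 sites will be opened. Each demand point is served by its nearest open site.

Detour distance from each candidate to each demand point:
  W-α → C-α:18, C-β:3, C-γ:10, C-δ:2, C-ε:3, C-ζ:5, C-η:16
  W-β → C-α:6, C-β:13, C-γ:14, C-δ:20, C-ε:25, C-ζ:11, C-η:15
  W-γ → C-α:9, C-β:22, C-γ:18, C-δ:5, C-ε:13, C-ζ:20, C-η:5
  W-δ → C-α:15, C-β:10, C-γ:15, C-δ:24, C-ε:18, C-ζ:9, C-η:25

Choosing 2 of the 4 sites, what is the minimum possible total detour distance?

37

Open {W-α, W-γ}.
  C-α→W-γ 9, C-β→W-α 3, C-γ→W-α 10, C-δ→W-α 2, C-ε→W-α 3, C-ζ→W-α 5, C-η→W-γ 5  ⇒ total 37.
Compare {W-α, W-β}: total 44.
Compare {W-α, W-δ}: total 54.
No size-2 selection does better; minimum is 37.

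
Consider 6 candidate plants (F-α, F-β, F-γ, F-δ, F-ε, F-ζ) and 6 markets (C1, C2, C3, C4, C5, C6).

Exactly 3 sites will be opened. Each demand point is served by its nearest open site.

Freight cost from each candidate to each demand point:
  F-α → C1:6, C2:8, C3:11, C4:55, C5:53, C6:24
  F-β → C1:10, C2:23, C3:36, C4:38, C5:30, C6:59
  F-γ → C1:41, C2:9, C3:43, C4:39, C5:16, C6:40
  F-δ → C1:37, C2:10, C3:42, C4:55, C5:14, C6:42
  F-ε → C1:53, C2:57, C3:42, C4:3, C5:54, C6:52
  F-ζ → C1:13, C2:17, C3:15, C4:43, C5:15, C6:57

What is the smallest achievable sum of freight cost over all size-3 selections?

Open {F-α, F-δ, F-ε}.
  C1→F-α 6, C2→F-α 8, C3→F-α 11, C4→F-ε 3, C5→F-δ 14, C6→F-α 24  ⇒ total 66.
Compare {F-α, F-ε, F-ζ}: total 67.
Compare {F-α, F-γ, F-ε}: total 68.
No size-3 selection does better; minimum is 66.

66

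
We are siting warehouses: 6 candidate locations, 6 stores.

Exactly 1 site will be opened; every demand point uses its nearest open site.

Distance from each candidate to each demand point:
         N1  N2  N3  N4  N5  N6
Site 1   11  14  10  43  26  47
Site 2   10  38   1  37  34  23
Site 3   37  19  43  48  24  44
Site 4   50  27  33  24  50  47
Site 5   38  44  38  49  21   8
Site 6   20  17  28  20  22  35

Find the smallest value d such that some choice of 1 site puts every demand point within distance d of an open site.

35

Open {Site 6}.
  Farthest demand point is N6 at distance 35 (to Site 6); all others are ≤ 35.
With {Site 2} the worst case is 38.
With {Site 1} the worst case is 47.
No size-1 selection achieves below 35.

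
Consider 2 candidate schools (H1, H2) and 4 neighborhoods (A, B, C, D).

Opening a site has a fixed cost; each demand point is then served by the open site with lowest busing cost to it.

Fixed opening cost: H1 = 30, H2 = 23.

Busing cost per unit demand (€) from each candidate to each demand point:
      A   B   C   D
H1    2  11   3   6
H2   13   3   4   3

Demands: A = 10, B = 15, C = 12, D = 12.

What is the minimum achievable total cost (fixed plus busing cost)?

190

Open {H1, H2}: assign each demand point to its cheapest open site.
  A→H1 10×2=20, B→H2 15×3=45, C→H1 12×3=36, D→H2 12×3=36
  busing cost 137, fixed 53 → total 190.
Compare {H2}: busing cost 259 + fixed 23 = 282.
Compare {H1}: busing cost 293 + fixed 30 = 323.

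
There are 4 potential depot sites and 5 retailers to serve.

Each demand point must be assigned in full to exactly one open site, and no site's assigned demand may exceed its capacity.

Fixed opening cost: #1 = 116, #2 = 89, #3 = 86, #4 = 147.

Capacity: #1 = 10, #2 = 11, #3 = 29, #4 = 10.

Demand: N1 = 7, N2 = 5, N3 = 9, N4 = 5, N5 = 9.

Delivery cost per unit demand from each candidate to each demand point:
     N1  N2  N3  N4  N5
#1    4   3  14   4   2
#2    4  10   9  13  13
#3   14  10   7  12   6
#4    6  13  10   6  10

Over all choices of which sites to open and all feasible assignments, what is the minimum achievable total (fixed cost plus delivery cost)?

Open {#2, #3}; cheapest assignment that respects the capacities:
  #2 (cap 11, load 7): N1 — cost 7×4 = 28
  #3 (cap 29, load 28): N2, N3, N4, N5 — cost 5×10 + 9×7 + 5×12 + 9×6 = 227
  Shipping 255, fixed 175 → total 430.
  Any other capacity-feasible assignment to {#2, #3} ships for at least 255.
Compare {#1, #3}: its best feasible assignment gives total 452.
Compare {#1, #2, #3}: its best feasible assignment gives total 471.
Every other set of open sites that can feasibly serve all demand totals ≥ 452 even under its best assignment. Minimum: 430.

430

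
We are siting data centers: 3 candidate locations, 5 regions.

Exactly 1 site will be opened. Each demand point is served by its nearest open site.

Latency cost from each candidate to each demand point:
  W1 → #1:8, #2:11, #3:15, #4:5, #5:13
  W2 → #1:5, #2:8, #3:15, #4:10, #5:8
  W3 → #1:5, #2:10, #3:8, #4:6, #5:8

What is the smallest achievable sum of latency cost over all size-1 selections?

37

Open {W3}.
  #1→W3 5, #2→W3 10, #3→W3 8, #4→W3 6, #5→W3 8  ⇒ total 37.
Compare {W2}: total 46.
Compare {W1}: total 52.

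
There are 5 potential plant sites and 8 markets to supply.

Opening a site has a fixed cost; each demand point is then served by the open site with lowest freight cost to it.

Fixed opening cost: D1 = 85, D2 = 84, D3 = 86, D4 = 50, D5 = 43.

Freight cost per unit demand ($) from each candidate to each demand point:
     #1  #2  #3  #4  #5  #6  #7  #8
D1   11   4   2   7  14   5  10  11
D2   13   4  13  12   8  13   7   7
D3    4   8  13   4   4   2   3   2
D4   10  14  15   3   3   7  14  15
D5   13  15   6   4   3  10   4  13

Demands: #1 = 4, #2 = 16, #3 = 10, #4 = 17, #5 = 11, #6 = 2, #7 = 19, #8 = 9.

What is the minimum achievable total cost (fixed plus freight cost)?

Open {D1, D3}: assign each demand point to its cheapest open site.
  #1→D3 4×4=16, #2→D1 16×4=64, #3→D1 10×2=20, #4→D3 17×4=68, #5→D3 11×4=44, #6→D3 2×2=4, #7→D3 19×3=57, #8→D3 9×2=18
  freight cost 291, fixed 171 → total 462.
Compare {D1, D3, D4}: freight cost 263 + fixed 221 = 484.
Compare {D1, D3, D5}: freight cost 280 + fixed 214 = 494.
Compare {D3, D5}: freight cost 384 + fixed 129 = 513.
All other subsets cost ≥ 484. Minimum total cost: 462.

462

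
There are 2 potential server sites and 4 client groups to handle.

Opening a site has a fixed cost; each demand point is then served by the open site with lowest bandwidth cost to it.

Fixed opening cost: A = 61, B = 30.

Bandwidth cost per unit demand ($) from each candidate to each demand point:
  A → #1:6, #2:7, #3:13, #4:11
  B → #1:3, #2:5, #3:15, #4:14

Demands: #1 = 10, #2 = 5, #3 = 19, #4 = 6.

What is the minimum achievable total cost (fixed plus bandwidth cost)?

Open {B}: assign each demand point to its cheapest open site.
  #1→B 10×3=30, #2→B 5×5=25, #3→B 19×15=285, #4→B 6×14=84
  bandwidth cost 424, fixed 30 → total 454.
Compare {A, B}: bandwidth cost 368 + fixed 91 = 459.
Compare {A}: bandwidth cost 408 + fixed 61 = 469.

454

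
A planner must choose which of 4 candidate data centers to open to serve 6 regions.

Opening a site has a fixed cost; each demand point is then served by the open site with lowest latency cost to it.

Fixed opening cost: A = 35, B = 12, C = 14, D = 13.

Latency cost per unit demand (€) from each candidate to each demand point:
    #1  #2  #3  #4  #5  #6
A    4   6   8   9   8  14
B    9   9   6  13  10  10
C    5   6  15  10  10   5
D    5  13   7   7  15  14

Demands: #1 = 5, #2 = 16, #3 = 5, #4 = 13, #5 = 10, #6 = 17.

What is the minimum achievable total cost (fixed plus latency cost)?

459

Open {C, D}: assign each demand point to its cheapest open site.
  #1→C 5×5=25, #2→C 16×6=96, #3→D 5×7=35, #4→D 13×7=91, #5→C 10×10=100, #6→C 17×5=85
  latency cost 432, fixed 27 → total 459.
Compare {B, C, D}: latency cost 427 + fixed 39 = 466.
Compare {A, C, D}: latency cost 407 + fixed 62 = 469.
Compare {A, B, C, D}: latency cost 402 + fixed 74 = 476.
All other subsets cost ≥ 466. Minimum total cost: 459.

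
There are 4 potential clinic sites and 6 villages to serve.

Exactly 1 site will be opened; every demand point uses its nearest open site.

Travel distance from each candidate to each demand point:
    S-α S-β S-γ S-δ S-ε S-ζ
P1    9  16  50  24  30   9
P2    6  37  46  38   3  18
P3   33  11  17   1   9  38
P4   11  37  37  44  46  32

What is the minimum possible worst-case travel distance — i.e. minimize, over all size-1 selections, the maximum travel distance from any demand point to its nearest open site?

Open {P3}.
  Farthest demand point is S-ζ at travel distance 38 (to P3); all others are ≤ 38.
With {P2} the worst case is 46.
With {P4} the worst case is 46.
No size-1 selection achieves below 38.

38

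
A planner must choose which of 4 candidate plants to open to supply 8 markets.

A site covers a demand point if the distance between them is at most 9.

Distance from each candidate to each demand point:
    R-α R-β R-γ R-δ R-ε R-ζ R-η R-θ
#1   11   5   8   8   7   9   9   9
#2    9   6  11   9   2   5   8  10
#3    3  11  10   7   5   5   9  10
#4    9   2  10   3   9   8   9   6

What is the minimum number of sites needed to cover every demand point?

Coverage sets (demand points within 9 of each site):
  #1: {R-β, R-γ, R-δ, R-ε, R-ζ, R-η, R-θ}
  #2: {R-α, R-β, R-δ, R-ε, R-ζ, R-η}
  #3: {R-α, R-δ, R-ε, R-ζ, R-η}
  #4: {R-α, R-β, R-δ, R-ε, R-ζ, R-η, R-θ}
No single site covers all 8 demand points.
But {#1, #2} covers everything, so the minimum is 2.

2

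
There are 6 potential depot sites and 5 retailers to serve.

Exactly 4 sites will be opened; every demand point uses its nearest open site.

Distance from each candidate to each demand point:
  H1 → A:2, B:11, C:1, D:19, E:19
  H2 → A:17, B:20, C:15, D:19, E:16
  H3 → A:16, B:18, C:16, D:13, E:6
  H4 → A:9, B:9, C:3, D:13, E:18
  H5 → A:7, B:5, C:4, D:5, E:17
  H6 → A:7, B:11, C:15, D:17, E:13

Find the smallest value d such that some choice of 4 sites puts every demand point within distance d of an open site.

6

Open {H1, H2, H3, H5}.
  Farthest demand point is E at distance 6 (to H3); all others are ≤ 6.
With {H1, H3, H4, H5} the worst case is 6.
With {H1, H3, H5, H6} the worst case is 6.
No size-4 selection achieves below 6.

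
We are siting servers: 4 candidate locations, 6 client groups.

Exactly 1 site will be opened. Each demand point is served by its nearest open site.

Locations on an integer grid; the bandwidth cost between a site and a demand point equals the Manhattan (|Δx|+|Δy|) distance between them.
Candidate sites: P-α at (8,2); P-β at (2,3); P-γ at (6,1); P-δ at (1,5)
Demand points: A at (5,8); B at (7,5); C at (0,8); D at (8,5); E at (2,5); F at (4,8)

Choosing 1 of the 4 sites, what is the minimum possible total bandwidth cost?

31

Open {P-δ}.
  A→P-δ 7, B→P-δ 6, C→P-δ 4, D→P-δ 7, E→P-δ 1, F→P-δ 6  ⇒ total 31.
Compare {P-β}: total 39.
Compare {P-α}: total 49.
No size-1 selection does better; minimum is 31.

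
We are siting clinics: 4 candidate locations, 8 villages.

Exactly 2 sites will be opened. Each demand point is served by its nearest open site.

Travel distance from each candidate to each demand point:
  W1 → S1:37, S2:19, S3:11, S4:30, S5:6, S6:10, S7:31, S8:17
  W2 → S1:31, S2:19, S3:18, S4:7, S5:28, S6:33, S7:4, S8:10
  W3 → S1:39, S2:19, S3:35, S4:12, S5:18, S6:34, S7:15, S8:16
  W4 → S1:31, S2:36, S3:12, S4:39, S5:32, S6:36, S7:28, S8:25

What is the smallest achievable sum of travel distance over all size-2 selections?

98

Open {W1, W2}.
  S1→W2 31, S2→W1 19, S3→W1 11, S4→W2 7, S5→W1 6, S6→W1 10, S7→W2 4, S8→W2 10  ⇒ total 98.
Compare {W1, W3}: total 126.
Compare {W2, W3}: total 140.
No size-2 selection does better; minimum is 98.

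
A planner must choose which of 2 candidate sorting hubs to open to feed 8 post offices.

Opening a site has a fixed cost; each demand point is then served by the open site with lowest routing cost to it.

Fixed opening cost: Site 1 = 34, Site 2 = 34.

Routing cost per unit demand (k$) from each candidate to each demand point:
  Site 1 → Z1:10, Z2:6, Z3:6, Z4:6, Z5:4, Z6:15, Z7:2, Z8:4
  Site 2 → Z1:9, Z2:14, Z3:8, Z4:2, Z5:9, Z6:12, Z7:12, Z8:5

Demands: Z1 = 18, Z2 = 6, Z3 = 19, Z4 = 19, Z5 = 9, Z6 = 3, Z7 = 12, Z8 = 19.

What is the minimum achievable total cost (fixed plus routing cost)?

590

Open {Site 1, Site 2}: assign each demand point to its cheapest open site.
  Z1→Site 2 18×9=162, Z2→Site 1 6×6=36, Z3→Site 1 19×6=114, Z4→Site 2 19×2=38, Z5→Site 1 9×4=36, Z6→Site 2 3×12=36, Z7→Site 1 12×2=24, Z8→Site 1 19×4=76
  routing cost 522, fixed 68 → total 590.
Compare {Site 1}: routing cost 625 + fixed 34 = 659.
Compare {Site 2}: routing cost 792 + fixed 34 = 826.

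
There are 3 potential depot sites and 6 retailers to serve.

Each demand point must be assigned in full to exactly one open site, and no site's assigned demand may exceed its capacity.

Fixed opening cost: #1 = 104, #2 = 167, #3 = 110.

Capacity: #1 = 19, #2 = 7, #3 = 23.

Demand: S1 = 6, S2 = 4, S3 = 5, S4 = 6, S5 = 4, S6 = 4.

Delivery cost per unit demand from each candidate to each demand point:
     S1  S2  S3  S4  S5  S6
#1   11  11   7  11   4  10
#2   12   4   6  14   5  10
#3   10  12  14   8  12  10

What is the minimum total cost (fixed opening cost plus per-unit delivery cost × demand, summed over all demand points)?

Open {#1, #3}; cheapest assignment that respects the capacities:
  #1 (cap 19, load 17): S2, S3, S5, S6 — cost 4×11 + 5×7 + 4×4 + 4×10 = 135
  #3 (cap 23, load 12): S1, S4 — cost 6×10 + 6×8 = 108
  Shipping 243, fixed 214 → total 457.
  Any other capacity-feasible assignment to {#1, #3} ships for at least 243.
Compare {#1, #2, #3}: its best feasible assignment gives total 596.
Compare {#2, #3}: its best feasible assignment gives total 603.
Every other set of open sites that can feasibly serve all demand totals ≥ 596 even under its best assignment. Minimum: 457.

457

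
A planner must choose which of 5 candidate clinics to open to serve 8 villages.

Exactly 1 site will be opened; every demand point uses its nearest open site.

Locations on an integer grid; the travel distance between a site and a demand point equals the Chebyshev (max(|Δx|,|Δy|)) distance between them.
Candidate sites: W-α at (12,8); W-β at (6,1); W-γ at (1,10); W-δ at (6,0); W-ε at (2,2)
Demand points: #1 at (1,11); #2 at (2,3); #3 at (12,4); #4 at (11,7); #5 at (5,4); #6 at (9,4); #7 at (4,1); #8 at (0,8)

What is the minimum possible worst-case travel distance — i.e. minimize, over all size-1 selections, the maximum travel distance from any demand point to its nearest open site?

10

Open {W-β}.
  Farthest demand point is #1 at travel distance 10 (to W-β); all others are ≤ 10.
With {W-ε} the worst case is 10.
With {W-γ} the worst case is 11.
No size-1 selection achieves below 10.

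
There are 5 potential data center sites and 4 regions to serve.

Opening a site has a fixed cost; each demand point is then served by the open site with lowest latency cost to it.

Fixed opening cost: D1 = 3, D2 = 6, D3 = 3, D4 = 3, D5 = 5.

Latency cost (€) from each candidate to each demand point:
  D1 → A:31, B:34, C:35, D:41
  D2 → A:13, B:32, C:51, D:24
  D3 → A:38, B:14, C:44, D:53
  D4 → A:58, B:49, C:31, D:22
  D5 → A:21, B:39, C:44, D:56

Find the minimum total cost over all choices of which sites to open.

92

Open {D2, D3, D4}: assign each demand point to its cheapest open site.
  A→D2 13, B→D3 14, C→D4 31, D→D4 22
  latency cost 80, fixed 12 → total 92.
Compare {D1, D2, D3, D4}: latency cost 80 + fixed 15 = 95.
Compare {D2, D3, D4, D5}: latency cost 80 + fixed 17 = 97.
Compare {D1, D2, D3}: latency cost 86 + fixed 12 = 98.
All other subsets cost ≥ 95. Minimum total cost: 92.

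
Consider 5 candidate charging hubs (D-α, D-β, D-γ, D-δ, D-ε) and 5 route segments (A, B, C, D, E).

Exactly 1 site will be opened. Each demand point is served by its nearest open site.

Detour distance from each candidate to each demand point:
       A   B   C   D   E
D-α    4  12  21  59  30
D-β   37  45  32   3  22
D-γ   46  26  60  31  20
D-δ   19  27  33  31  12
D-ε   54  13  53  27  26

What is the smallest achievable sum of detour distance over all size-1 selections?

Open {D-δ}.
  A→D-δ 19, B→D-δ 27, C→D-δ 33, D→D-δ 31, E→D-δ 12  ⇒ total 122.
Compare {D-α}: total 126.
Compare {D-β}: total 139.
No size-1 selection does better; minimum is 122.

122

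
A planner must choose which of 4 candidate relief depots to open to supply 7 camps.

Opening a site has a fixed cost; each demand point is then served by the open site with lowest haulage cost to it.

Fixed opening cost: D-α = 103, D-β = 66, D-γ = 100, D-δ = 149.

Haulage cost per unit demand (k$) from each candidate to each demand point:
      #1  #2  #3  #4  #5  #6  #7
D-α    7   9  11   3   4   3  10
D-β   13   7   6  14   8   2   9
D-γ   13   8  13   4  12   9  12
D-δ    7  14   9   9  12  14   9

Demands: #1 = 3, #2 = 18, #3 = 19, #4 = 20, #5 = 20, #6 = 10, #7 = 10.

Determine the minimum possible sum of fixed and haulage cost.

Open {D-α, D-β}: assign each demand point to its cheapest open site.
  #1→D-α 3×7=21, #2→D-β 18×7=126, #3→D-β 19×6=114, #4→D-α 20×3=60, #5→D-α 20×4=80, #6→D-β 10×2=20, #7→D-β 10×9=90
  haulage cost 511, fixed 169 → total 680.
Compare {D-α}: haulage cost 662 + fixed 103 = 765.
Compare {D-α, D-β, D-γ}: haulage cost 511 + fixed 269 = 780.
Compare {D-β, D-γ}: haulage cost 629 + fixed 166 = 795.
All other subsets cost ≥ 765. Minimum total cost: 680.

680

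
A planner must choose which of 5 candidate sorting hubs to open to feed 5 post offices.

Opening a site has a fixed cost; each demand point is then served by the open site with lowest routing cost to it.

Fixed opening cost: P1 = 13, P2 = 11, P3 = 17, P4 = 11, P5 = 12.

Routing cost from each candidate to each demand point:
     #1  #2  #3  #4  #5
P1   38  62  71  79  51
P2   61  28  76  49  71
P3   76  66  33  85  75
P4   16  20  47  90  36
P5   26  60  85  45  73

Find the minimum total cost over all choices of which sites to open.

Open {P4, P5}: assign each demand point to its cheapest open site.
  #1→P4 16, #2→P4 20, #3→P4 47, #4→P5 45, #5→P4 36
  routing cost 164, fixed 23 → total 187.
Compare {P2, P4}: routing cost 168 + fixed 22 = 190.
Compare {P3, P4, P5}: routing cost 150 + fixed 40 = 190.
Compare {P2, P3, P4}: routing cost 154 + fixed 39 = 193.
All other subsets cost ≥ 190. Minimum total cost: 187.

187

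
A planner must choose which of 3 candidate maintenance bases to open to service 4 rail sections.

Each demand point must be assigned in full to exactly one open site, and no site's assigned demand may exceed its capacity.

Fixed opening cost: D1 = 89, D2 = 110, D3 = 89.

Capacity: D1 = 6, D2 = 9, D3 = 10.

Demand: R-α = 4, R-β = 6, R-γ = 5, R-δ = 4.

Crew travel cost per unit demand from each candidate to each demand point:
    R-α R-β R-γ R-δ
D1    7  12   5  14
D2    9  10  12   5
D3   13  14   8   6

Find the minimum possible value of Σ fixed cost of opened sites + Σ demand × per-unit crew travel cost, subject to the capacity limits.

Open {D2, D3}; cheapest assignment that respects the capacities:
  D2 (cap 9, load 9): R-α, R-γ — cost 4×9 + 5×12 = 96
  D3 (cap 10, load 10): R-β, R-δ — cost 6×14 + 4×6 = 108
  Shipping 204, fixed 199 → total 403.
  Any other capacity-feasible assignment to {D2, D3} ships for at least 204.
Compare {D1, D2, D3}: its best feasible assignment gives total 440.
Every other set of open sites that can feasibly serve all demand totals ≥ 440 even under its best assignment. Minimum: 403.

403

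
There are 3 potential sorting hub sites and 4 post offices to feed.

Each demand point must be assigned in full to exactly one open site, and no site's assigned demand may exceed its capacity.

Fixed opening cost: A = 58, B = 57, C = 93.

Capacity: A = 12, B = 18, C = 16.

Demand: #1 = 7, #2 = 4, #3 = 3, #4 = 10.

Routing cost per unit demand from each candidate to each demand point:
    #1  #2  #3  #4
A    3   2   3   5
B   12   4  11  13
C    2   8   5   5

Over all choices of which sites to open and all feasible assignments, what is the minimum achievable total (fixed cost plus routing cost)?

Open {A, C}; cheapest assignment that respects the capacities:
  A (cap 12, load 11): #1, #2 — cost 7×3 + 4×2 = 29
  C (cap 16, load 13): #3, #4 — cost 3×5 + 10×5 = 65
  Shipping 94, fixed 151 → total 245.
  Any other capacity-feasible assignment to {A, C} ships for at least 94.
Compare {A, B}: its best feasible assignment gives total 291.
Compare {A, B, C}: its best feasible assignment gives total 302.
Every other set of open sites that can feasibly serve all demand totals ≥ 291 even under its best assignment. Minimum: 245.

245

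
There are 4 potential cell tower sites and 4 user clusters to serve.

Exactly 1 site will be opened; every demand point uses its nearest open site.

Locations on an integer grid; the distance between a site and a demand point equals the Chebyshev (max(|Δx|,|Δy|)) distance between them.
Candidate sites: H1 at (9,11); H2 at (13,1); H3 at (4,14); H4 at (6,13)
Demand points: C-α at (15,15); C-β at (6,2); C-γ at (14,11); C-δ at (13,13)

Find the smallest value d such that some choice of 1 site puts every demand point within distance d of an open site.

9

Open {H1}.
  Farthest demand point is C-β at distance 9 (to H1); all others are ≤ 9.
With {H4} the worst case is 11.
With {H3} the worst case is 12.
No size-1 selection achieves below 9.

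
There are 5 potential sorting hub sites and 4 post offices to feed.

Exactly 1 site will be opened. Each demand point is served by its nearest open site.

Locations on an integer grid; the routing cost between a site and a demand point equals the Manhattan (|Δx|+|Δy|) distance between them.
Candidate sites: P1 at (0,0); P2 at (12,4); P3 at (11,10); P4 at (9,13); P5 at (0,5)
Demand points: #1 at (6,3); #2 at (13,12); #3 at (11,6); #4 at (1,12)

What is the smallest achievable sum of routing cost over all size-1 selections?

Open {P3}.
  #1→P3 12, #2→P3 4, #3→P3 4, #4→P3 12  ⇒ total 32.
Compare {P4}: total 36.
Compare {P2}: total 38.
No size-1 selection does better; minimum is 32.

32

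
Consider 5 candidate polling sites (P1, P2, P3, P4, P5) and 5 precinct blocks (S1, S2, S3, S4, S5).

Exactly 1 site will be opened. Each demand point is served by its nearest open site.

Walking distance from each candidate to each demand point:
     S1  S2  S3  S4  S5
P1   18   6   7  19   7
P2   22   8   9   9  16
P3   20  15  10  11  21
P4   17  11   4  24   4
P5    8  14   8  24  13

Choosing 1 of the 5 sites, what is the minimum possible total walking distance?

Open {P1}.
  S1→P1 18, S2→P1 6, S3→P1 7, S4→P1 19, S5→P1 7  ⇒ total 57.
Compare {P4}: total 60.
Compare {P2}: total 64.
No size-1 selection does better; minimum is 57.

57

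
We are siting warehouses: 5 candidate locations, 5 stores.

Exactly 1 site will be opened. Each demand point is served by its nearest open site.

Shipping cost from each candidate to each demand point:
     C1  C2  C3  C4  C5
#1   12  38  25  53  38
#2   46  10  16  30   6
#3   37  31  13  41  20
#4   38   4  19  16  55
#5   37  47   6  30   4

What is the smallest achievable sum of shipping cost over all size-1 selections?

Open {#2}.
  C1→#2 46, C2→#2 10, C3→#2 16, C4→#2 30, C5→#2 6  ⇒ total 108.
Compare {#5}: total 124.
Compare {#4}: total 132.
No size-1 selection does better; minimum is 108.

108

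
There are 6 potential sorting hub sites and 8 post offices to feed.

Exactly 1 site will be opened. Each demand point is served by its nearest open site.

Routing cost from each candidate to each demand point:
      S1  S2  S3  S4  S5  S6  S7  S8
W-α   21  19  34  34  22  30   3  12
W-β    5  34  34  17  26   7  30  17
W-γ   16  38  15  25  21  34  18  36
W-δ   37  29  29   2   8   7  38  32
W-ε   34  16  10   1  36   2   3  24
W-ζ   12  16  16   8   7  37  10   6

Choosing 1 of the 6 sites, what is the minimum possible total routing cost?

112

Open {W-ζ}.
  S1→W-ζ 12, S2→W-ζ 16, S3→W-ζ 16, S4→W-ζ 8, S5→W-ζ 7, S6→W-ζ 37, S7→W-ζ 10, S8→W-ζ 6  ⇒ total 112.
Compare {W-ε}: total 126.
Compare {W-β}: total 170.
No size-1 selection does better; minimum is 112.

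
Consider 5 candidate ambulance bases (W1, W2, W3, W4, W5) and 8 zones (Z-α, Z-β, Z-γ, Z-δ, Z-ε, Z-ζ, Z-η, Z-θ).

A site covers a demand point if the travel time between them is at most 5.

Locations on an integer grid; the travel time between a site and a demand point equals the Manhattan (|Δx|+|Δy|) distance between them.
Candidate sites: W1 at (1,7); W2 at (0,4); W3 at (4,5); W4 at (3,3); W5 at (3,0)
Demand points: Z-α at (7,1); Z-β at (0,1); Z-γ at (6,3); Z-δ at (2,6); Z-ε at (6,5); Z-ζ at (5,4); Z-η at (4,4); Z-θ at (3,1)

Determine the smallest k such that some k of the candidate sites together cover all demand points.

2

Coverage sets (demand points within 5 of each site):
  W1: {Z-δ}
  W2: {Z-β, Z-δ, Z-ζ, Z-η}
  W3: {Z-γ, Z-δ, Z-ε, Z-ζ, Z-η, Z-θ}
  W4: {Z-β, Z-γ, Z-δ, Z-ε, Z-ζ, Z-η, Z-θ}
  W5: {Z-α, Z-β, Z-η, Z-θ}
No single site covers all 8 demand points.
But {W3, W5} covers everything, so the minimum is 2.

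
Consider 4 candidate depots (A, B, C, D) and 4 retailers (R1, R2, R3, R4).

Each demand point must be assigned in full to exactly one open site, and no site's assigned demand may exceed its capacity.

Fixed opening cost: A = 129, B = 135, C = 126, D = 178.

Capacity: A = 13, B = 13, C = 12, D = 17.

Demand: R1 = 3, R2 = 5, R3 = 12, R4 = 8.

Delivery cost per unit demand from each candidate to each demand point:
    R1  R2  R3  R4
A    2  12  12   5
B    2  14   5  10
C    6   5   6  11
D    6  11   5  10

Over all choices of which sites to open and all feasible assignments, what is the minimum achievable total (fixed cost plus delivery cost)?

468

Open {A, D}; cheapest assignment that respects the capacities:
  A (cap 13, load 11): R1, R4 — cost 3×2 + 8×5 = 46
  D (cap 17, load 17): R2, R3 — cost 5×11 + 12×5 = 115
  Shipping 161, fixed 307 → total 468.
  Any other capacity-feasible assignment to {A, D} ships for at least 161.
Compare {B, D}: its best feasible assignment gives total 514.
Compare {A, B, C}: its best feasible assignment gives total 521.
Every other set of open sites that can feasibly serve all demand totals ≥ 514 even under its best assignment. Minimum: 468.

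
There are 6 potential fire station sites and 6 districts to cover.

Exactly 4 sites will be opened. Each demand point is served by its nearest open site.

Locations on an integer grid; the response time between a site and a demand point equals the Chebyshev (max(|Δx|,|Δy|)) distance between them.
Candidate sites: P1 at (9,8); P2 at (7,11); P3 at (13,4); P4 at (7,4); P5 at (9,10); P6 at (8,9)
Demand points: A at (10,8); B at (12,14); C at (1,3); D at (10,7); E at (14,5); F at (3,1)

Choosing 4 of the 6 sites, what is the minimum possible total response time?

17

Open {P1, P3, P4, P5}.
  A→P1 1, B→P5 4, C→P4 6, D→P1 1, E→P3 1, F→P4 4  ⇒ total 17.
Compare {P1, P2, P3, P4}: total 18.
Compare {P1, P3, P4, P6}: total 18.
No size-4 selection does better; minimum is 17.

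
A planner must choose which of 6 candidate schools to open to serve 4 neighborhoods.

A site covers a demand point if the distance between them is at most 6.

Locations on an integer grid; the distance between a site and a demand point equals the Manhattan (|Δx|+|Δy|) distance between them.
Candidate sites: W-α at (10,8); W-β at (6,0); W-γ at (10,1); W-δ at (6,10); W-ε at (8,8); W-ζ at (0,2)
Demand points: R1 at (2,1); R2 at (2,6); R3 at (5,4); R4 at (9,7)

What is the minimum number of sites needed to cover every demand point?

Coverage sets (demand points within 6 of each site):
  W-α: {R4}
  W-β: {R1, R3}
  W-γ: {}
  W-δ: {R4}
  W-ε: {R4}
  W-ζ: {R1, R2}
No 2 sites suffice: every size-2 union leaves at least one demand point uncovered.
But {W-α, W-β, W-ζ} covers everything, so the minimum is 3.

3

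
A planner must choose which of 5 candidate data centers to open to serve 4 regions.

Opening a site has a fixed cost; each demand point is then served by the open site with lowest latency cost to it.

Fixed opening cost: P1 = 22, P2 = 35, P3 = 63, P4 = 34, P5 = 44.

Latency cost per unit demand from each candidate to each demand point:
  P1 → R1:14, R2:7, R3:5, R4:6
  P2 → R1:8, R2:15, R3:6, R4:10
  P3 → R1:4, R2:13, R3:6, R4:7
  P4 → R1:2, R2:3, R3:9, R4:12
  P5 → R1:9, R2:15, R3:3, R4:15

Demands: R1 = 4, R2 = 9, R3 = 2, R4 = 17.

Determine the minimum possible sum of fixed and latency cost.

Open {P1, P4}: assign each demand point to its cheapest open site.
  R1→P4 4×2=8, R2→P4 9×3=27, R3→P1 2×5=10, R4→P1 17×6=102
  latency cost 147, fixed 56 → total 203.
Compare {P1, P2, P4}: latency cost 147 + fixed 91 = 238.
Compare {P1, P4, P5}: latency cost 143 + fixed 100 = 243.
Compare {P1}: latency cost 231 + fixed 22 = 253.
All other subsets cost ≥ 238. Minimum total cost: 203.

203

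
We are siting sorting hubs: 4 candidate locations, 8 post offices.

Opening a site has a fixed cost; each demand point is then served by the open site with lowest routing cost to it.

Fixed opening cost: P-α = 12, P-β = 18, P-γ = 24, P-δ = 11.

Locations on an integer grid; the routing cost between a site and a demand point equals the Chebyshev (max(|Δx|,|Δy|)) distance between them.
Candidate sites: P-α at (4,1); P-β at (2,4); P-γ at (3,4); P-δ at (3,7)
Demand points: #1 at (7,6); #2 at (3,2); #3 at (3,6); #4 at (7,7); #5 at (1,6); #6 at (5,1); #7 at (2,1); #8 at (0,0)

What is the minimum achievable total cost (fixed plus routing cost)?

41

Open {P-α}: assign each demand point to its cheapest open site.
  #1→P-α 5, #2→P-α 1, #3→P-α 5, #4→P-α 6, #5→P-α 5, #6→P-α 1, #7→P-α 2, #8→P-α 4
  routing cost 29, fixed 12 → total 41.
Compare {P-α, P-δ}: routing cost 19 + fixed 23 = 42.
Compare {P-β}: routing cost 26 + fixed 18 = 44.
Compare {P-δ}: routing cost 35 + fixed 11 = 46.
All other subsets cost ≥ 42. Minimum total cost: 41.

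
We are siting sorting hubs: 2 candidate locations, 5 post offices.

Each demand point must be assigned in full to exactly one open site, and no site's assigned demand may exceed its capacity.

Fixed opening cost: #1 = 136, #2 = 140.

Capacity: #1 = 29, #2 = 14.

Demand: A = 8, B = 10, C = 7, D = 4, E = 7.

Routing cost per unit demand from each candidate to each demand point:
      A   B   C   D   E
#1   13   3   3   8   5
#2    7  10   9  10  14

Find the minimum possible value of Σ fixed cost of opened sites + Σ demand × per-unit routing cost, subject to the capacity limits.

450

Open {#1, #2}; cheapest assignment that respects the capacities:
  #1 (cap 29, load 28): B, C, D, E — cost 10×3 + 7×3 + 4×8 + 7×5 = 118
  #2 (cap 14, load 8): A — cost 8×7 = 56
  Shipping 174, fixed 276 → total 450.
  Any other capacity-feasible assignment to {#1, #2} ships for at least 174.
Total demand is 36 and no other set of sites has combined capacity ≥ 36, so {#1, #2} is the only feasible choice of open sites. Minimum: 450.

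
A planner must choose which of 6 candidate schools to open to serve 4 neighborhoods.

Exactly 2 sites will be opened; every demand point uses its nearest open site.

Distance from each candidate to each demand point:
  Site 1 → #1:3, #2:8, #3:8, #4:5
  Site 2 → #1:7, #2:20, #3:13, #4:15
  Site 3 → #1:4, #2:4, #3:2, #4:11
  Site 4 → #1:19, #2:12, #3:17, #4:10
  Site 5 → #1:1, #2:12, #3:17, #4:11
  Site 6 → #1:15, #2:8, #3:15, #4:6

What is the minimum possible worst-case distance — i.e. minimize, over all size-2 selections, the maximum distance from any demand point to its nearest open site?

5

Open {Site 1, Site 3}.
  Farthest demand point is #4 at distance 5 (to Site 1); all others are ≤ 5.
With {Site 3, Site 6} the worst case is 6.
With {Site 1, Site 2} the worst case is 8.
No size-2 selection achieves below 5.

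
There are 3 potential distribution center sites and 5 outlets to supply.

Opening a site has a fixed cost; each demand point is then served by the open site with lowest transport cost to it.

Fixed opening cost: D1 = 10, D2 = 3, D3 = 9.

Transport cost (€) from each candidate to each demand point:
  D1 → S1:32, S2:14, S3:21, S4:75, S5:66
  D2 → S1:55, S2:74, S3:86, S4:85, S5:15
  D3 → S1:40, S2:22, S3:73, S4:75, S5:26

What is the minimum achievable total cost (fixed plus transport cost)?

Open {D1, D2}: assign each demand point to its cheapest open site.
  S1→D1 32, S2→D1 14, S3→D1 21, S4→D1 75, S5→D2 15
  transport cost 157, fixed 13 → total 170.
Compare {D1, D2, D3}: transport cost 157 + fixed 22 = 179.
Compare {D1, D3}: transport cost 168 + fixed 19 = 187.
Compare {D1}: transport cost 208 + fixed 10 = 218.
All other subsets cost ≥ 179. Minimum total cost: 170.

170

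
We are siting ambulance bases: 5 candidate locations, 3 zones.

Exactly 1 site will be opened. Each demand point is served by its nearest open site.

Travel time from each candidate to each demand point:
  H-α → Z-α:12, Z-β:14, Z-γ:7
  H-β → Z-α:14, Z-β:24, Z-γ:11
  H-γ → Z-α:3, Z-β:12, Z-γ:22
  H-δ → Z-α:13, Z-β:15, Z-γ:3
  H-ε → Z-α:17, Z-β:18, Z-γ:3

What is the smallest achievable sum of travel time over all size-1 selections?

31

Open {H-δ}.
  Z-α→H-δ 13, Z-β→H-δ 15, Z-γ→H-δ 3  ⇒ total 31.
Compare {H-α}: total 33.
Compare {H-γ}: total 37.
No size-1 selection does better; minimum is 31.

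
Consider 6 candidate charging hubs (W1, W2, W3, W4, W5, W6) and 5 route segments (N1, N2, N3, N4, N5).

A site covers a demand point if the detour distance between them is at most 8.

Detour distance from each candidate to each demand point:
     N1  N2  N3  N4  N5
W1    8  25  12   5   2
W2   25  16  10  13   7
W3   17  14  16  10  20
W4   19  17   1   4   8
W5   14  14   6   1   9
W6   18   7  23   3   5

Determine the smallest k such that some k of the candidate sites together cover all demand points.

3

Coverage sets (demand points within 8 of each site):
  W1: {N1, N4, N5}
  W2: {N5}
  W3: {}
  W4: {N3, N4, N5}
  W5: {N3, N4}
  W6: {N2, N4, N5}
No 2 sites suffice: every size-2 union leaves at least one demand point uncovered.
But {W1, W4, W6} covers everything, so the minimum is 3.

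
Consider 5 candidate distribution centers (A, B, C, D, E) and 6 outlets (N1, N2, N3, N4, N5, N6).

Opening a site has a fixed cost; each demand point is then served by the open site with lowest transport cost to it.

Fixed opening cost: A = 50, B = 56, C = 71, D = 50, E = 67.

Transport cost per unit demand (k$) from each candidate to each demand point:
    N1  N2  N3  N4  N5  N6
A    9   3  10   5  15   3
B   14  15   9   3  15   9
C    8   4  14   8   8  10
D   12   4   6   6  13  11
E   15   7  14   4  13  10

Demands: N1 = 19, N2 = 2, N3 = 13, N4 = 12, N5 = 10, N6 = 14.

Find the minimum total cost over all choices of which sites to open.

Open {A, D}: assign each demand point to its cheapest open site.
  N1→A 19×9=171, N2→A 2×3=6, N3→D 13×6=78, N4→A 12×5=60, N5→D 10×13=130, N6→A 14×3=42
  transport cost 487, fixed 100 → total 587.
Compare {A, C, D}: transport cost 418 + fixed 171 = 589.
Compare {A, C}: transport cost 470 + fixed 121 = 591.
Compare {A}: transport cost 559 + fixed 50 = 609.
All other subsets cost ≥ 589. Minimum total cost: 587.

587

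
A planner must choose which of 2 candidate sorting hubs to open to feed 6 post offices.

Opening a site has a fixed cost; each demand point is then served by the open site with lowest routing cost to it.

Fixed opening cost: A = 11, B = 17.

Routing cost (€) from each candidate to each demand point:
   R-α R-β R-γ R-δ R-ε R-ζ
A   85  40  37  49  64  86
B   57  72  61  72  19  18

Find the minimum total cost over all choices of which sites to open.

Open {A, B}: assign each demand point to its cheapest open site.
  R-α→B 57, R-β→A 40, R-γ→A 37, R-δ→A 49, R-ε→B 19, R-ζ→B 18
  routing cost 220, fixed 28 → total 248.
Compare {B}: routing cost 299 + fixed 17 = 316.
Compare {A}: routing cost 361 + fixed 11 = 372.

248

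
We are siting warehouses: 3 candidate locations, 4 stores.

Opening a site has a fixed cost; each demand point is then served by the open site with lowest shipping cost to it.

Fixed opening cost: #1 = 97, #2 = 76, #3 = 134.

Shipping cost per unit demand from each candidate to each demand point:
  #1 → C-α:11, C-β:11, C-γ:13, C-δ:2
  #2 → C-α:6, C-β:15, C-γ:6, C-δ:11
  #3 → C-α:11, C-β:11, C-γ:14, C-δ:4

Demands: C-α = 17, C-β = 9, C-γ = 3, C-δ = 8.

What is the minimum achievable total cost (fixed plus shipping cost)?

Open {#1, #2}: assign each demand point to its cheapest open site.
  C-α→#2 17×6=102, C-β→#1 9×11=99, C-γ→#2 3×6=18, C-δ→#1 8×2=16
  shipping cost 235, fixed 173 → total 408.
Compare {#2}: shipping cost 343 + fixed 76 = 419.
Compare {#1}: shipping cost 341 + fixed 97 = 438.
Compare {#2, #3}: shipping cost 251 + fixed 210 = 461.
All other subsets cost ≥ 419. Minimum total cost: 408.

408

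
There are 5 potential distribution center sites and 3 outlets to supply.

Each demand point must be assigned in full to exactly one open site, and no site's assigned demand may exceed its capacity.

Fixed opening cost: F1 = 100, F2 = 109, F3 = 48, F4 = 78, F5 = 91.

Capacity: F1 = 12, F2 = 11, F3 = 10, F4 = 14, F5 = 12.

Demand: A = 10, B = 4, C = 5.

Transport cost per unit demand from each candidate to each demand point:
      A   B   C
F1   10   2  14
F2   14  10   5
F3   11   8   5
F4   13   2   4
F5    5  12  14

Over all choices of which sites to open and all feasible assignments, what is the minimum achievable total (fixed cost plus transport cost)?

246

Open {F3, F5}; cheapest assignment that respects the capacities:
  F3 (cap 10, load 9): B, C — cost 4×8 + 5×5 = 57
  F5 (cap 12, load 10): A — cost 10×5 = 50
  Shipping 107, fixed 139 → total 246.
  Any other capacity-feasible assignment to {F3, F5} ships for at least 107.
Compare {F4, F5}: its best feasible assignment gives total 247.
Compare {F3, F4}: its best feasible assignment gives total 264.
Every other set of open sites that can feasibly serve all demand totals ≥ 247 even under its best assignment. Minimum: 246.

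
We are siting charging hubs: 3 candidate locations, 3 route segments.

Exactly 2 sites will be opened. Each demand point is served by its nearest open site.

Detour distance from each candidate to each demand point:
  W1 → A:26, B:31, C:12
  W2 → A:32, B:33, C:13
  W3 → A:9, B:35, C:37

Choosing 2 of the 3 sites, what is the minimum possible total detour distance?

Open {W1, W3}.
  A→W3 9, B→W1 31, C→W1 12  ⇒ total 52.
Compare {W2, W3}: total 55.
Compare {W1, W2}: total 69.

52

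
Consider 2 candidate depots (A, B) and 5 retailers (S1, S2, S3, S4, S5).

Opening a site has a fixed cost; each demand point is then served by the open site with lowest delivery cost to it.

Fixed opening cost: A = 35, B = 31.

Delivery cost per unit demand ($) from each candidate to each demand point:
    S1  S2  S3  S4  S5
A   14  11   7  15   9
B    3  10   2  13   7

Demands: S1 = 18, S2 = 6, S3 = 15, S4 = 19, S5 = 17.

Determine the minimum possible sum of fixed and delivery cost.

Open {B}: assign each demand point to its cheapest open site.
  S1→B 18×3=54, S2→B 6×10=60, S3→B 15×2=30, S4→B 19×13=247, S5→B 17×7=119
  delivery cost 510, fixed 31 → total 541.
Compare {A, B}: delivery cost 510 + fixed 66 = 576.
Compare {A}: delivery cost 861 + fixed 35 = 896.

541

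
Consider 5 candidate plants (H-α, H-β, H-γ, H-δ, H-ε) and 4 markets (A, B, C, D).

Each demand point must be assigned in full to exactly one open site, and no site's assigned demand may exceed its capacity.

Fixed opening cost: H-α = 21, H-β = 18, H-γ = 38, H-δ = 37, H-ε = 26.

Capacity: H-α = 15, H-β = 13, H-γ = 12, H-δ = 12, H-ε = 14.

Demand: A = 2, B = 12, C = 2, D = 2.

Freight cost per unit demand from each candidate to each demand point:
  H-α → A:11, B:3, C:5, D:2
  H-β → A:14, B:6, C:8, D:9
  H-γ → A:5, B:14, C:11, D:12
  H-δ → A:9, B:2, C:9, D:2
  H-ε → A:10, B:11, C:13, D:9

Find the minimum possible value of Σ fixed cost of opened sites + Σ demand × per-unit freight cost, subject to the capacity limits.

118

Open {H-α, H-δ}; cheapest assignment that respects the capacities:
  H-α (cap 15, load 6): A, C, D — cost 2×11 + 2×5 + 2×2 = 36
  H-δ (cap 12, load 12): B — cost 12×2 = 24
  Shipping 60, fixed 58 → total 118.
  Any other capacity-feasible assignment to {H-α, H-δ} ships for at least 60.
Compare {H-α, H-β}: its best feasible assignment gives total 123.
Compare {H-α, H-γ}: its best feasible assignment gives total 131.
Every other set of open sites that can feasibly serve all demand totals ≥ 123 even under its best assignment. Minimum: 118.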